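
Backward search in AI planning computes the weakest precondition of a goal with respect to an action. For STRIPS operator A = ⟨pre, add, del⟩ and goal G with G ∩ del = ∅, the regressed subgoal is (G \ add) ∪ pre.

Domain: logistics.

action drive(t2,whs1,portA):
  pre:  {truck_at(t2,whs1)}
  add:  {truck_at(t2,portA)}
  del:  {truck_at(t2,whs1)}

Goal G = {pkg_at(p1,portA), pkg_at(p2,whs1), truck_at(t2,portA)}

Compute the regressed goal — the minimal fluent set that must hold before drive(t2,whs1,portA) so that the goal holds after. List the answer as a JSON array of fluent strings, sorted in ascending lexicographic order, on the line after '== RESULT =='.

Compute (G \ add) ∪ pre:
  G ∩ del = {}  (empty — regression defined)
  G \ add = {pkg_at(p1,portA), pkg_at(p2,whs1), truck_at(t2,portA)} \ {truck_at(t2,portA)} = {pkg_at(p1,portA), pkg_at(p2,whs1)}
  ∪ pre   = {pkg_at(p1,portA), pkg_at(p2,whs1)} ∪ {truck_at(t2,whs1)}
          = {pkg_at(p1,portA), pkg_at(p2,whs1), truck_at(t2,whs1)}

== RESULT ==
["pkg_at(p1,portA)", "pkg_at(p2,whs1)", "truck_at(t2,whs1)"]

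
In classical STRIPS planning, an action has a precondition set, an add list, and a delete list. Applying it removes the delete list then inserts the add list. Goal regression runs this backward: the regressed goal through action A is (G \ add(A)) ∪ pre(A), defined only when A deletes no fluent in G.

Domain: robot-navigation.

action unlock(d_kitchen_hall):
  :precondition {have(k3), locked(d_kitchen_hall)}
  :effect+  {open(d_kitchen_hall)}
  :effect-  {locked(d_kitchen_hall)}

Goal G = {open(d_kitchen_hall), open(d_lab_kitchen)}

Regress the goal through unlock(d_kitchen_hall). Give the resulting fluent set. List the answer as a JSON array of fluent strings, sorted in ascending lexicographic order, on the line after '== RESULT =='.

Compute (G \ add) ∪ pre:
  G ∩ del = {}  (empty — regression defined)
  G \ add = {open(d_kitchen_hall), open(d_lab_kitchen)} \ {open(d_kitchen_hall)} = {open(d_lab_kitchen)}
  ∪ pre   = {open(d_lab_kitchen)} ∪ {have(k3), locked(d_kitchen_hall)}
          = {have(k3), locked(d_kitchen_hall), open(d_lab_kitchen)}

== RESULT ==
["have(k3)", "locked(d_kitchen_hall)", "open(d_lab_kitchen)"]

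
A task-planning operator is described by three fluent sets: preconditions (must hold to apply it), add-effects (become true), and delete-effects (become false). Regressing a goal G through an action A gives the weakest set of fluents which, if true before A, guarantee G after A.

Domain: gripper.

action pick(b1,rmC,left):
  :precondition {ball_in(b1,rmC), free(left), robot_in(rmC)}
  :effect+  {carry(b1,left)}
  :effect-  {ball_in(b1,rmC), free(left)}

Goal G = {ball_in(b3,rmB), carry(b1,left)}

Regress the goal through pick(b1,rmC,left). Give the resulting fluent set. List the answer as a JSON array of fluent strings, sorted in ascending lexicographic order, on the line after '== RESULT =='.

Regress:
  G ∩ del = {}  (empty — regression defined)
  G \ add = {ball_in(b3,rmB), carry(b1,left)} \ {carry(b1,left)} = {ball_in(b3,rmB)}
  ∪ pre   = {ball_in(b3,rmB)} ∪ {ball_in(b1,rmC), free(left), robot_in(rmC)}
          = {ball_in(b1,rmC), ball_in(b3,rmB), free(left), robot_in(rmC)}

== RESULT ==
["ball_in(b1,rmC)", "ball_in(b3,rmB)", "free(left)", "robot_in(rmC)"]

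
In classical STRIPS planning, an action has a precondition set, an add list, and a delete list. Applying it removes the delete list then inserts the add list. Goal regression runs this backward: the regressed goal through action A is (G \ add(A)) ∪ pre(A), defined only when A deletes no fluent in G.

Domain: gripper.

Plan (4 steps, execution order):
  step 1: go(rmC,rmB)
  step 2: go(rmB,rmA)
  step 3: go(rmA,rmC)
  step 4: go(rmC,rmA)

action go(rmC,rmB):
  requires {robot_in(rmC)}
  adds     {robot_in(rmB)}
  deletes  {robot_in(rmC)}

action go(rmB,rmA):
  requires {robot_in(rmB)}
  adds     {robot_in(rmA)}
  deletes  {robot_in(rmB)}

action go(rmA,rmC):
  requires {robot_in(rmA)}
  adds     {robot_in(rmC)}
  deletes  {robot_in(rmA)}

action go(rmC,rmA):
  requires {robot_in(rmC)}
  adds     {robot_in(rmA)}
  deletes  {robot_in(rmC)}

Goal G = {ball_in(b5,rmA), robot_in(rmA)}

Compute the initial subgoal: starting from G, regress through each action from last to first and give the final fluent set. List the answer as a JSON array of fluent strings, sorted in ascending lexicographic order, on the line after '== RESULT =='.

Regress step by step:
  through step 4 (go(rmC,rmA)): drop {robot_in(rmA)}, keep {ball_in(b5,rmA)}, require {robot_in(rmC)}
    → {ball_in(b5,rmA), robot_in(rmC)}
  through step 3 (go(rmA,rmC)): drop {robot_in(rmC)}, keep {ball_in(b5,rmA)}, require {robot_in(rmA)}
    → {ball_in(b5,rmA), robot_in(rmA)}
  through step 2 (go(rmB,rmA)): drop {robot_in(rmA)}, keep {ball_in(b5,rmA)}, require {robot_in(rmB)}
    → {ball_in(b5,rmA), robot_in(rmB)}
  through step 1 (go(rmC,rmB)): drop {robot_in(rmB)}, keep {ball_in(b5,rmA)}, require {robot_in(rmC)}
    → {ball_in(b5,rmA), robot_in(rmC)}

== RESULT ==
["ball_in(b5,rmA)", "robot_in(rmC)"]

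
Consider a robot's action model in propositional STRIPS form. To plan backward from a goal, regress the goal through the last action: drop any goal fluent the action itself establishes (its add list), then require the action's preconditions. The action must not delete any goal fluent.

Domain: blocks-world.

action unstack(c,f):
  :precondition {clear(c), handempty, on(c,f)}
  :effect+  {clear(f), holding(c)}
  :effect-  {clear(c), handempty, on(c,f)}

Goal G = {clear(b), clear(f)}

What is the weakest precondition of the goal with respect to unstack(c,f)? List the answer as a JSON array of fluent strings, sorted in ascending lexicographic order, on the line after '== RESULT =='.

Compute (G \ add) ∪ pre:
  G ∩ del = {}  (empty — regression defined)
  G \ add = {clear(b), clear(f)} \ {clear(f), holding(c)} = {clear(b)}
  ∪ pre   = {clear(b)} ∪ {clear(c), handempty, on(c,f)}
          = {clear(b), clear(c), handempty, on(c,f)}

== RESULT ==
["clear(b)", "clear(c)", "handempty", "on(c,f)"]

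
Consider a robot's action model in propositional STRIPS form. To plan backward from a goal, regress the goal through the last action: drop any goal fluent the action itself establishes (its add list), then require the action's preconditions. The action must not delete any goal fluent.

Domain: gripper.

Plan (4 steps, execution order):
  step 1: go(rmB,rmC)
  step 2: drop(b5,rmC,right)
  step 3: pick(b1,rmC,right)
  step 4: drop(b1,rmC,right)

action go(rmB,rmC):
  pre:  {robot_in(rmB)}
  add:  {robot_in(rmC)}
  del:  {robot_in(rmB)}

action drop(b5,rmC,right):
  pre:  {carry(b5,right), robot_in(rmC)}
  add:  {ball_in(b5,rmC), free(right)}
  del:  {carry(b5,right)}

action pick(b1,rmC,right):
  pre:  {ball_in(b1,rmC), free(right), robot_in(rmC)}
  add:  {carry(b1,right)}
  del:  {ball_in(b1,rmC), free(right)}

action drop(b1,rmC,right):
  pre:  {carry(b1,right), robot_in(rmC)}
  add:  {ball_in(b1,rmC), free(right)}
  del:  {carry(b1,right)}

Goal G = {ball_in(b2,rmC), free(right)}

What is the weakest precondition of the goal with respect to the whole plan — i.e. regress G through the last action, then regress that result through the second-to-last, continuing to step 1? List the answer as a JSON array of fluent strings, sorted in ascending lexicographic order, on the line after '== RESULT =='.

Regress step by step:
  through step 4 (drop(b1,rmC,right)): drop {free(right)}, keep {ball_in(b2,rmC)}, require {carry(b1,right), robot_in(rmC)}
    → {ball_in(b2,rmC), carry(b1,right), robot_in(rmC)}
  through step 3 (pick(b1,rmC,right)): drop {carry(b1,right)}, keep {ball_in(b2,rmC), robot_in(rmC)}, require {ball_in(b1,rmC), free(right), robot_in(rmC)}
    → {ball_in(b1,rmC), ball_in(b2,rmC), free(right), robot_in(rmC)}
  through step 2 (drop(b5,rmC,right)): drop {free(right)}, keep {ball_in(b1,rmC), ball_in(b2,rmC), robot_in(rmC)}, require {carry(b5,right), robot_in(rmC)}
    → {ball_in(b1,rmC), ball_in(b2,rmC), carry(b5,right), robot_in(rmC)}
  through step 1 (go(rmB,rmC)): drop {robot_in(rmC)}, keep {ball_in(b1,rmC), ball_in(b2,rmC), carry(b5,right)}, require {robot_in(rmB)}
    → {ball_in(b1,rmC), ball_in(b2,rmC), carry(b5,right), robot_in(rmB)}

== RESULT ==
["ball_in(b1,rmC)", "ball_in(b2,rmC)", "carry(b5,right)", "robot_in(rmB)"]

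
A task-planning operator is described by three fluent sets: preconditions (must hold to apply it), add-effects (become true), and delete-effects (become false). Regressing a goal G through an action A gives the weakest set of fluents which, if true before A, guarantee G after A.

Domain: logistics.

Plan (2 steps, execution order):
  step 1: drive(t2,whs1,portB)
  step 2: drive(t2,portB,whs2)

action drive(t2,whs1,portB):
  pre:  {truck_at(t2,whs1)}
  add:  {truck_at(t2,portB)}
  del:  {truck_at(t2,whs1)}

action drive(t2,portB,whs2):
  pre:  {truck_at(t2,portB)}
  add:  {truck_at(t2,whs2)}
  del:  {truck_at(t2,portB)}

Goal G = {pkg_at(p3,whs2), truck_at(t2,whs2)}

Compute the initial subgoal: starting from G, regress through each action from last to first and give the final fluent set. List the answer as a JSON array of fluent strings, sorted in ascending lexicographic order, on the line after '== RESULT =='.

Regress step by step:
  through step 2 (drive(t2,portB,whs2)): drop {truck_at(t2,whs2)}, keep {pkg_at(p3,whs2)}, require {truck_at(t2,portB)}
    → {pkg_at(p3,whs2), truck_at(t2,portB)}
  through step 1 (drive(t2,whs1,portB)): drop {truck_at(t2,portB)}, keep {pkg_at(p3,whs2)}, require {truck_at(t2,whs1)}
    → {pkg_at(p3,whs2), truck_at(t2,whs1)}

== RESULT ==
["pkg_at(p3,whs2)", "truck_at(t2,whs1)"]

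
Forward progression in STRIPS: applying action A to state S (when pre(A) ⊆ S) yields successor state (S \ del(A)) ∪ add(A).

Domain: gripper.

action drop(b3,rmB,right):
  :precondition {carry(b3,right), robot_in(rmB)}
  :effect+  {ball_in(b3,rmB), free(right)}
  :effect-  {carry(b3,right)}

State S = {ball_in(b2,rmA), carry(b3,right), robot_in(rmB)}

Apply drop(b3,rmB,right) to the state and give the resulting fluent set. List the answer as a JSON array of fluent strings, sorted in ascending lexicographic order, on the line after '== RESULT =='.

Progress:
  pre ⊆ S: {carry(b3,right), robot_in(rmB)} ⊆ S  — applicable
  S \ del = {ball_in(b2,rmA), robot_in(rmB)}
  ∪ add   = {ball_in(b2,rmA), ball_in(b3,rmB), free(right), robot_in(rmB)}

== RESULT ==
["ball_in(b2,rmA)", "ball_in(b3,rmB)", "free(right)", "robot_in(rmB)"]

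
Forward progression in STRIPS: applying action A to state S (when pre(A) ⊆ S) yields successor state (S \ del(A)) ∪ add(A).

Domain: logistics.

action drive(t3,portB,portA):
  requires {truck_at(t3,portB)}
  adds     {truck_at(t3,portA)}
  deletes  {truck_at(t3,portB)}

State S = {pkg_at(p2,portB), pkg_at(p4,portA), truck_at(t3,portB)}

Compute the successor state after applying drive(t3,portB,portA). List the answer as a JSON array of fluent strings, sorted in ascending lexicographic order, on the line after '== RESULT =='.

Progress:
  pre ⊆ S: {truck_at(t3,portB)} ⊆ S  — applicable
  S \ del = {pkg_at(p2,portB), pkg_at(p4,portA)}
  ∪ add   = {pkg_at(p2,portB), pkg_at(p4,portA), truck_at(t3,portA)}

== RESULT ==
["pkg_at(p2,portB)", "pkg_at(p4,portA)", "truck_at(t3,portA)"]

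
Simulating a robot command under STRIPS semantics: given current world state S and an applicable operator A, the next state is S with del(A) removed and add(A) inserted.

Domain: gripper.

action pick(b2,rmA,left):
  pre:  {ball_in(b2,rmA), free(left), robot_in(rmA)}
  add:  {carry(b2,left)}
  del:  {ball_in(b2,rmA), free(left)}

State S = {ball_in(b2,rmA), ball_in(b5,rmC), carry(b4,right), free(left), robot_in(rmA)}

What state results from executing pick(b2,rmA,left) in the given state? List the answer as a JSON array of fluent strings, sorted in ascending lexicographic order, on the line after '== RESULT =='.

Progress:
  pre ⊆ S: {ball_in(b2,rmA), free(left), robot_in(rmA)} ⊆ S  — applicable
  S \ del = {ball_in(b5,rmC), carry(b4,right), robot_in(rmA)}
  ∪ add   = {ball_in(b5,rmC), carry(b2,left), carry(b4,right), robot_in(rmA)}

== RESULT ==
["ball_in(b5,rmC)", "carry(b2,left)", "carry(b4,right)", "robot_in(rmA)"]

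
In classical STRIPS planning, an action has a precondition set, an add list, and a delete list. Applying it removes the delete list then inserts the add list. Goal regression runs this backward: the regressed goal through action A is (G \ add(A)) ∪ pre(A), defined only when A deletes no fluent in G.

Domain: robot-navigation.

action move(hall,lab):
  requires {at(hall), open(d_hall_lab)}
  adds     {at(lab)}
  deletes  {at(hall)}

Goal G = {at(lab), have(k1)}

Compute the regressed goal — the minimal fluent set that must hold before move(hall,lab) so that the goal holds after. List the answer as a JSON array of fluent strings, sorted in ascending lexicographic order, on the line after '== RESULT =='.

Regress:
  G ∩ del = {}  (empty — regression defined)
  G \ add = {at(lab), have(k1)} \ {at(lab)} = {have(k1)}
  ∪ pre   = {have(k1)} ∪ {at(hall), open(d_hall_lab)}
          = {at(hall), have(k1), open(d_hall_lab)}

== RESULT ==
["at(hall)", "have(k1)", "open(d_hall_lab)"]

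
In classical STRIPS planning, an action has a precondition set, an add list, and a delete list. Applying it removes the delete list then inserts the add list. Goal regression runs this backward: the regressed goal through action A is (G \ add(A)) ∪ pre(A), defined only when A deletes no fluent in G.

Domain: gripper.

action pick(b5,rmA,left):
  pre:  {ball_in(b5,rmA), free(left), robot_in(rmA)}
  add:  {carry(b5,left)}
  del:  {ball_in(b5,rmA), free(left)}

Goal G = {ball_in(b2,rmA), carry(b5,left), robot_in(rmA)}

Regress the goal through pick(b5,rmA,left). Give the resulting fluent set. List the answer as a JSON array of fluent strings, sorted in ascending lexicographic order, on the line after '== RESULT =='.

Regress:
  G ∩ del = {}  (empty — regression defined)
  G \ add = {ball_in(b2,rmA), carry(b5,left), robot_in(rmA)} \ {carry(b5,left)} = {ball_in(b2,rmA), robot_in(rmA)}
  ∪ pre   = {ball_in(b2,rmA), robot_in(rmA)} ∪ {ball_in(b5,rmA), free(left), robot_in(rmA)}
          = {ball_in(b2,rmA), ball_in(b5,rmA), free(left), robot_in(rmA)}

== RESULT ==
["ball_in(b2,rmA)", "ball_in(b5,rmA)", "free(left)", "robot_in(rmA)"]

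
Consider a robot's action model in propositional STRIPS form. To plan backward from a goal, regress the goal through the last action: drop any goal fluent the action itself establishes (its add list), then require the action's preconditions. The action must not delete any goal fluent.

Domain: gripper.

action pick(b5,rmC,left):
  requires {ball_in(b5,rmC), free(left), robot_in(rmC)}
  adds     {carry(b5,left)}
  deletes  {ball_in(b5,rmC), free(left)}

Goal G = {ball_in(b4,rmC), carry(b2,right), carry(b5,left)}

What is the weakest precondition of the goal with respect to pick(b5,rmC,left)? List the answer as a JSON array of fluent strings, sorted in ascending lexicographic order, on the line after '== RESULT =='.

Regress:
  G ∩ del = {}  (empty — regression defined)
  G \ add = {ball_in(b4,rmC), carry(b2,right), carry(b5,left)} \ {carry(b5,left)} = {ball_in(b4,rmC), carry(b2,right)}
  ∪ pre   = {ball_in(b4,rmC), carry(b2,right)} ∪ {ball_in(b5,rmC), free(left), robot_in(rmC)}
          = {ball_in(b4,rmC), ball_in(b5,rmC), carry(b2,right), free(left), robot_in(rmC)}

== RESULT ==
["ball_in(b4,rmC)", "ball_in(b5,rmC)", "carry(b2,right)", "free(left)", "robot_in(rmC)"]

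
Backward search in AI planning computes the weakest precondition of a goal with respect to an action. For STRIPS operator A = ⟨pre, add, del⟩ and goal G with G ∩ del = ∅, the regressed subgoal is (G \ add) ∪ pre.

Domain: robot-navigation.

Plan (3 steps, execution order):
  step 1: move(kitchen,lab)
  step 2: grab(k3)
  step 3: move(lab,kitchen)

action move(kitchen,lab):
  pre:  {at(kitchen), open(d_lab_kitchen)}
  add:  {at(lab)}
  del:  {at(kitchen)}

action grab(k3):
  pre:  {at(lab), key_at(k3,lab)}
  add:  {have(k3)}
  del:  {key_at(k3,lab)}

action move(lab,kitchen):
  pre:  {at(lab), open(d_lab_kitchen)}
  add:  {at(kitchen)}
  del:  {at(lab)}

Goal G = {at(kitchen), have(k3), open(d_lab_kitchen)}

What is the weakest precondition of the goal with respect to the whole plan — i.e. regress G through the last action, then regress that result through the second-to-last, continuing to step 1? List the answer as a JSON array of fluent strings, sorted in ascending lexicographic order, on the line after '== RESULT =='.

Regress step by step:
  through step 3 (move(lab,kitchen)): drop {at(kitchen)}, keep {have(k3), open(d_lab_kitchen)}, require {at(lab), open(d_lab_kitchen)}
    → {at(lab), have(k3), open(d_lab_kitchen)}
  through step 2 (grab(k3)): drop {have(k3)}, keep {at(lab), open(d_lab_kitchen)}, require {at(lab), key_at(k3,lab)}
    → {at(lab), key_at(k3,lab), open(d_lab_kitchen)}
  through step 1 (move(kitchen,lab)): drop {at(lab)}, keep {key_at(k3,lab), open(d_lab_kitchen)}, require {at(kitchen), open(d_lab_kitchen)}
    → {at(kitchen), key_at(k3,lab), open(d_lab_kitchen)}

== RESULT ==
["at(kitchen)", "key_at(k3,lab)", "open(d_lab_kitchen)"]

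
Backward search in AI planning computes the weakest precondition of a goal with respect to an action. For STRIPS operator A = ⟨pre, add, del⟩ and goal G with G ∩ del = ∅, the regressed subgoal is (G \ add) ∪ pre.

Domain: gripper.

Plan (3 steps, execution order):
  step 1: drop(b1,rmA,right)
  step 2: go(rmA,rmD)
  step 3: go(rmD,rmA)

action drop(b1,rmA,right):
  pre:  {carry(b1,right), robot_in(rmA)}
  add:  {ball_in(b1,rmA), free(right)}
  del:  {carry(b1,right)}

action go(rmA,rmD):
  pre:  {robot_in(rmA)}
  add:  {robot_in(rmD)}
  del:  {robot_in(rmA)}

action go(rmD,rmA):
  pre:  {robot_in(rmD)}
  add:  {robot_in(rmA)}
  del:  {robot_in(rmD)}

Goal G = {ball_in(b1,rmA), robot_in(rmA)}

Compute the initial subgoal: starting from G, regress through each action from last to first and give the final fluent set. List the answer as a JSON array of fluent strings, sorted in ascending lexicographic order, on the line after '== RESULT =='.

Regress step by step:
  through step 3 (go(rmD,rmA)): drop {robot_in(rmA)}, keep {ball_in(b1,rmA)}, require {robot_in(rmD)}
    → {ball_in(b1,rmA), robot_in(rmD)}
  through step 2 (go(rmA,rmD)): drop {robot_in(rmD)}, keep {ball_in(b1,rmA)}, require {robot_in(rmA)}
    → {ball_in(b1,rmA), robot_in(rmA)}
  through step 1 (drop(b1,rmA,right)): drop {ball_in(b1,rmA)}, keep {robot_in(rmA)}, require {carry(b1,right), robot_in(rmA)}
    → {carry(b1,right), robot_in(rmA)}

== RESULT ==
["carry(b1,right)", "robot_in(rmA)"]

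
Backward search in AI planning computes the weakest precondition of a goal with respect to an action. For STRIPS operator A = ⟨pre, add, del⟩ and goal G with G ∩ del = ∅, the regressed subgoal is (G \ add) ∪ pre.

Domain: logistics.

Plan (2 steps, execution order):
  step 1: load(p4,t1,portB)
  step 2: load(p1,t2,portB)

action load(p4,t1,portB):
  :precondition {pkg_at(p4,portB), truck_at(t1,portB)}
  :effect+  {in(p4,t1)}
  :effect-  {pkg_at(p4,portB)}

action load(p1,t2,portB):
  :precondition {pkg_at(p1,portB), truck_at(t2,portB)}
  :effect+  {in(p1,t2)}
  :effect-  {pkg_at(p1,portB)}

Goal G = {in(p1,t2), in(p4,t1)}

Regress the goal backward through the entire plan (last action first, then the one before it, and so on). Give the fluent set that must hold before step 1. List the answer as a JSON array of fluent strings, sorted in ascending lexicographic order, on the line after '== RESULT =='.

Regress step by step:
  through step 2 (load(p1,t2,portB)): drop {in(p1,t2)}, keep {in(p4,t1)}, require {pkg_at(p1,portB), truck_at(t2,portB)}
    → {in(p4,t1), pkg_at(p1,portB), truck_at(t2,portB)}
  through step 1 (load(p4,t1,portB)): drop {in(p4,t1)}, keep {pkg_at(p1,portB), truck_at(t2,portB)}, require {pkg_at(p4,portB), truck_at(t1,portB)}
    → {pkg_at(p1,portB), pkg_at(p4,portB), truck_at(t1,portB), truck_at(t2,portB)}

== RESULT ==
["pkg_at(p1,portB)", "pkg_at(p4,portB)", "truck_at(t1,portB)", "truck_at(t2,portB)"]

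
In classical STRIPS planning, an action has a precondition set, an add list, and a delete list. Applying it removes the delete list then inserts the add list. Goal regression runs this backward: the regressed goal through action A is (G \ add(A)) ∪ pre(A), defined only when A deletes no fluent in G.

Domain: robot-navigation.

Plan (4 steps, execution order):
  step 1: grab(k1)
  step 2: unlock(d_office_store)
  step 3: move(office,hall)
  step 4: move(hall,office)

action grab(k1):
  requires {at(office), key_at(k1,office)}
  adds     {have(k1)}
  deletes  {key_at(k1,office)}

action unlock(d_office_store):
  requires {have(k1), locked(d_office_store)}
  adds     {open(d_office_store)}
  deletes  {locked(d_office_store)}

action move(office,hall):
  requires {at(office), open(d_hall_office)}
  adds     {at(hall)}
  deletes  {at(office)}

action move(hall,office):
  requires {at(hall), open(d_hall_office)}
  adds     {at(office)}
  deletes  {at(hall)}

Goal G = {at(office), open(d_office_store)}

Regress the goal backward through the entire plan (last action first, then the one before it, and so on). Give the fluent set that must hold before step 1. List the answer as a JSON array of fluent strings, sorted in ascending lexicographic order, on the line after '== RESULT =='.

Regress step by step:
  through step 4 (move(hall,office)): drop {at(office)}, keep {open(d_office_store)}, require {at(hall), open(d_hall_office)}
    → {at(hall), open(d_hall_office), open(d_office_store)}
  through step 3 (move(office,hall)): drop {at(hall)}, keep {open(d_hall_office), open(d_office_store)}, require {at(office), open(d_hall_office)}
    → {at(office), open(d_hall_office), open(d_office_store)}
  through step 2 (unlock(d_office_store)): drop {open(d_office_store)}, keep {at(office), open(d_hall_office)}, require {have(k1), locked(d_office_store)}
    → {at(office), have(k1), locked(d_office_store), open(d_hall_office)}
  through step 1 (grab(k1)): drop {have(k1)}, keep {at(office), locked(d_office_store), open(d_hall_office)}, require {at(office), key_at(k1,office)}
    → {at(office), key_at(k1,office), locked(d_office_store), open(d_hall_office)}

== RESULT ==
["at(office)", "key_at(k1,office)", "locked(d_office_store)", "open(d_hall_office)"]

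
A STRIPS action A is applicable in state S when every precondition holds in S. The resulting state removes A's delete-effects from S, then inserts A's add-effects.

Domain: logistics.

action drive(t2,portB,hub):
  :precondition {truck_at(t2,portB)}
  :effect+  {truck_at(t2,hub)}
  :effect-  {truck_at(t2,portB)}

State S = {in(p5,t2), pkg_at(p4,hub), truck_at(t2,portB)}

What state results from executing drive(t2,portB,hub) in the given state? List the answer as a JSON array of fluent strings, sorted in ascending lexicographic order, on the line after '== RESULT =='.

Compute (S \ del) ∪ add:
  pre ⊆ S: {truck_at(t2,portB)} ⊆ S  — applicable
  S \ del = {in(p5,t2), pkg_at(p4,hub)}
  ∪ add   = {in(p5,t2), pkg_at(p4,hub), truck_at(t2,hub)}

== RESULT ==
["in(p5,t2)", "pkg_at(p4,hub)", "truck_at(t2,hub)"]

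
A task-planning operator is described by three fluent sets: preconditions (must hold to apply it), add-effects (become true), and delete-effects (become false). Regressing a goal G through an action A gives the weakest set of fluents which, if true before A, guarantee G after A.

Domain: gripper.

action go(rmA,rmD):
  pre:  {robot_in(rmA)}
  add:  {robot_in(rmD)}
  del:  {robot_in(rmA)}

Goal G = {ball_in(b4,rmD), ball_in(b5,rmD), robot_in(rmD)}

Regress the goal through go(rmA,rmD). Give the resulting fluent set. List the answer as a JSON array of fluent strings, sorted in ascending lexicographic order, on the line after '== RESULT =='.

Compute (G \ add) ∪ pre:
  G ∩ del = {}  (empty — regression defined)
  G \ add = {ball_in(b4,rmD), ball_in(b5,rmD), robot_in(rmD)} \ {robot_in(rmD)} = {ball_in(b4,rmD), ball_in(b5,rmD)}
  ∪ pre   = {ball_in(b4,rmD), ball_in(b5,rmD)} ∪ {robot_in(rmA)}
          = {ball_in(b4,rmD), ball_in(b5,rmD), robot_in(rmA)}

== RESULT ==
["ball_in(b4,rmD)", "ball_in(b5,rmD)", "robot_in(rmA)"]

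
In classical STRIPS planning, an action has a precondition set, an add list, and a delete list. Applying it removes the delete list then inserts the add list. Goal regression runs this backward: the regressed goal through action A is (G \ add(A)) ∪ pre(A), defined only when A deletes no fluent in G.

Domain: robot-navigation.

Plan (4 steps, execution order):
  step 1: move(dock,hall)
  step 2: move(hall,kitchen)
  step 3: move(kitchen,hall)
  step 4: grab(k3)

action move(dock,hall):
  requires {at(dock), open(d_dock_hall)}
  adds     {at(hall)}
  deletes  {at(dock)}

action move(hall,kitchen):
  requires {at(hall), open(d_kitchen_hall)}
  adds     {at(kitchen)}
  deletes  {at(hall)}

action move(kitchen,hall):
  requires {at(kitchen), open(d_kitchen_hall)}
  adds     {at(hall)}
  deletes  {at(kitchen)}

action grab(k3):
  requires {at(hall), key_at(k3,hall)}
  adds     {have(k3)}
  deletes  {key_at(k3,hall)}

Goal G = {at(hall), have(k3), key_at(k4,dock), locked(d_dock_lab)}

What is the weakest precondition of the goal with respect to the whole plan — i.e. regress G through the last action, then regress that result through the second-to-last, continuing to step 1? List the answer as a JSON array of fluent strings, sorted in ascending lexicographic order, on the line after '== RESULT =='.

Regress step by step:
  through step 4 (grab(k3)): drop {have(k3)}, keep {at(hall), key_at(k4,dock), locked(d_dock_lab)}, require {at(hall), key_at(k3,hall)}
    → {at(hall), key_at(k3,hall), key_at(k4,dock), locked(d_dock_lab)}
  through step 3 (move(kitchen,hall)): drop {at(hall)}, keep {key_at(k3,hall), key_at(k4,dock), locked(d_dock_lab)}, require {at(kitchen), open(d_kitchen_hall)}
    → {at(kitchen), key_at(k3,hall), key_at(k4,dock), locked(d_dock_lab), open(d_kitchen_hall)}
  through step 2 (move(hall,kitchen)): drop {at(kitchen)}, keep {key_at(k3,hall), key_at(k4,dock), locked(d_dock_lab), open(d_kitchen_hall)}, require {at(hall), open(d_kitchen_hall)}
    → {at(hall), key_at(k3,hall), key_at(k4,dock), locked(d_dock_lab), open(d_kitchen_hall)}
  through step 1 (move(dock,hall)): drop {at(hall)}, keep {key_at(k3,hall), key_at(k4,dock), locked(d_dock_lab), open(d_kitchen_hall)}, require {at(dock), open(d_dock_hall)}
    → {at(dock), key_at(k3,hall), key_at(k4,dock), locked(d_dock_lab), open(d_dock_hall), open(d_kitchen_hall)}

== RESULT ==
["at(dock)", "key_at(k3,hall)", "key_at(k4,dock)", "locked(d_dock_lab)", "open(d_dock_hall)", "open(d_kitchen_hall)"]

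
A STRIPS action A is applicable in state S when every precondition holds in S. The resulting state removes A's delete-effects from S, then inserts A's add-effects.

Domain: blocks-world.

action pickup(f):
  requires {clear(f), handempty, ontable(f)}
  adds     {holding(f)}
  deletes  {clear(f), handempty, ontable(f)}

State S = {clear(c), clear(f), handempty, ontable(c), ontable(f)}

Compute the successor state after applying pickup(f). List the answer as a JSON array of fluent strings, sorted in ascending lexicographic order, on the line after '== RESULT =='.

Compute (S \ del) ∪ add:
  pre ⊆ S: {clear(f), handempty, ontable(f)} ⊆ S  — applicable
  S \ del = {clear(c), ontable(c)}
  ∪ add   = {clear(c), holding(f), ontable(c)}

== RESULT ==
["clear(c)", "holding(f)", "ontable(c)"]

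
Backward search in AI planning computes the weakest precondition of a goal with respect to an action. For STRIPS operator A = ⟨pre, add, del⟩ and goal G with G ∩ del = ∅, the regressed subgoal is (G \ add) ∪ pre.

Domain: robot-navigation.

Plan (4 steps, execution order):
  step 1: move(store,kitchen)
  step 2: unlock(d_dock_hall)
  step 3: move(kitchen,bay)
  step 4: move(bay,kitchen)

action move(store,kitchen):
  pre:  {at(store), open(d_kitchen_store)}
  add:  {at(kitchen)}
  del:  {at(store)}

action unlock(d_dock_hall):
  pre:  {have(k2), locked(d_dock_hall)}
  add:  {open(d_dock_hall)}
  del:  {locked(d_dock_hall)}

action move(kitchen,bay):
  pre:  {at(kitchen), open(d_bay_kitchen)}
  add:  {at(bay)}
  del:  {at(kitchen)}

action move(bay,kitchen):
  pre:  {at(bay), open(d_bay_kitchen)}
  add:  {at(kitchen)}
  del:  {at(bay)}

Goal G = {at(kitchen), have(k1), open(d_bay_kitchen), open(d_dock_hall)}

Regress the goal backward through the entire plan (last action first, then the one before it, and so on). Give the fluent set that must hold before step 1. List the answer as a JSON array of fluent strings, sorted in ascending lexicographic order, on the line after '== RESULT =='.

Work backward from the goal:
  through step 4 (move(bay,kitchen)): drop {at(kitchen)}, keep {have(k1), open(d_bay_kitchen), open(d_dock_hall)}, require {at(bay), open(d_bay_kitchen)}
    → {at(bay), have(k1), open(d_bay_kitchen), open(d_dock_hall)}
  through step 3 (move(kitchen,bay)): drop {at(bay)}, keep {have(k1), open(d_bay_kitchen), open(d_dock_hall)}, require {at(kitchen), open(d_bay_kitchen)}
    → {at(kitchen), have(k1), open(d_bay_kitchen), open(d_dock_hall)}
  through step 2 (unlock(d_dock_hall)): drop {open(d_dock_hall)}, keep {at(kitchen), have(k1), open(d_bay_kitchen)}, require {have(k2), locked(d_dock_hall)}
    → {at(kitchen), have(k1), have(k2), locked(d_dock_hall), open(d_bay_kitchen)}
  through step 1 (move(store,kitchen)): drop {at(kitchen)}, keep {have(k1), have(k2), locked(d_dock_hall), open(d_bay_kitchen)}, require {at(store), open(d_kitchen_store)}
    → {at(store), have(k1), have(k2), locked(d_dock_hall), open(d_bay_kitchen), open(d_kitchen_store)}

== RESULT ==
["at(store)", "have(k1)", "have(k2)", "locked(d_dock_hall)", "open(d_bay_kitchen)", "open(d_kitchen_store)"]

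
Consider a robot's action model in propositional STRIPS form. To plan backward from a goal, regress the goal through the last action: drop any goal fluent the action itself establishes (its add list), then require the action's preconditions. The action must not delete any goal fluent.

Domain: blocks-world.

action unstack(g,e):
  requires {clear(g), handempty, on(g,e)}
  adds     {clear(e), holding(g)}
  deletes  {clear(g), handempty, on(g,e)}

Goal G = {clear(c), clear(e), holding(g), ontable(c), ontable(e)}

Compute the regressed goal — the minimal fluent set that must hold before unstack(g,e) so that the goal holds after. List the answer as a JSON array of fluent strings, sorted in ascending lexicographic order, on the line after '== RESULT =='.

Regress:
  G ∩ del = {}  (empty — regression defined)
  G \ add = {clear(c), clear(e), holding(g), ontable(c), ontable(e)} \ {clear(e), holding(g)} = {clear(c), ontable(c), ontable(e)}
  ∪ pre   = {clear(c), ontable(c), ontable(e)} ∪ {clear(g), handempty, on(g,e)}
          = {clear(c), clear(g), handempty, on(g,e), ontable(c), ontable(e)}

== RESULT ==
["clear(c)", "clear(g)", "handempty", "on(g,e)", "ontable(c)", "ontable(e)"]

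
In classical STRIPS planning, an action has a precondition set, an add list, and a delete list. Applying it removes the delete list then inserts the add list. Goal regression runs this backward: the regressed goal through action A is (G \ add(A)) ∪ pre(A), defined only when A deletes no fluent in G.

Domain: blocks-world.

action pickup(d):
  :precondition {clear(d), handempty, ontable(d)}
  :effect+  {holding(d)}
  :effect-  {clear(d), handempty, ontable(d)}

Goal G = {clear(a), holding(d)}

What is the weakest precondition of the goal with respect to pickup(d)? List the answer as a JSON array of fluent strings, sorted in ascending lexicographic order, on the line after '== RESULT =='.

Compute (G \ add) ∪ pre:
  G ∩ del = {}  (empty — regression defined)
  G \ add = {clear(a), holding(d)} \ {holding(d)} = {clear(a)}
  ∪ pre   = {clear(a)} ∪ {clear(d), handempty, ontable(d)}
          = {clear(a), clear(d), handempty, ontable(d)}

== RESULT ==
["clear(a)", "clear(d)", "handempty", "ontable(d)"]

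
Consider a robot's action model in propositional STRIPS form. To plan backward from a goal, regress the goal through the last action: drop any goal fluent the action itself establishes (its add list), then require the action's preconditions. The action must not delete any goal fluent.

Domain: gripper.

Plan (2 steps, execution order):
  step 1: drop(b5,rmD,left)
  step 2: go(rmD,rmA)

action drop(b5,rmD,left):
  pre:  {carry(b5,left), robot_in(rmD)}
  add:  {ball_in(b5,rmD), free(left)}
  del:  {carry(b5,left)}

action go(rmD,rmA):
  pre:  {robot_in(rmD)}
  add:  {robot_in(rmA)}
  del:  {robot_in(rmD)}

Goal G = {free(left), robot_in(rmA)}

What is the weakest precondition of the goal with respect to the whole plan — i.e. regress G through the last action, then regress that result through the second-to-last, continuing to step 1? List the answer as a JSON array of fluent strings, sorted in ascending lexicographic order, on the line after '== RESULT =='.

Work backward from the goal:
  through step 2 (go(rmD,rmA)): drop {robot_in(rmA)}, keep {free(left)}, require {robot_in(rmD)}
    → {free(left), robot_in(rmD)}
  through step 1 (drop(b5,rmD,left)): drop {free(left)}, keep {robot_in(rmD)}, require {carry(b5,left), robot_in(rmD)}
    → {carry(b5,left), robot_in(rmD)}

== RESULT ==
["carry(b5,left)", "robot_in(rmD)"]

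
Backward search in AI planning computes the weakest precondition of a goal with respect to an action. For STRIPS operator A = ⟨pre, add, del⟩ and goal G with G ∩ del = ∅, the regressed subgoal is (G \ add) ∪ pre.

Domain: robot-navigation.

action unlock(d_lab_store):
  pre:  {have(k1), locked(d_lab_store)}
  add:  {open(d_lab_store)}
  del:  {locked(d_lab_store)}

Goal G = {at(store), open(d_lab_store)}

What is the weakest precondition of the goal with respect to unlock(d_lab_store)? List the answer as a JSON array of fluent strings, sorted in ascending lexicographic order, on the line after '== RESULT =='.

Regress:
  G ∩ del = {}  (empty — regression defined)
  G \ add = {at(store), open(d_lab_store)} \ {open(d_lab_store)} = {at(store)}
  ∪ pre   = {at(store)} ∪ {have(k1), locked(d_lab_store)}
          = {at(store), have(k1), locked(d_lab_store)}

== RESULT ==
["at(store)", "have(k1)", "locked(d_lab_store)"]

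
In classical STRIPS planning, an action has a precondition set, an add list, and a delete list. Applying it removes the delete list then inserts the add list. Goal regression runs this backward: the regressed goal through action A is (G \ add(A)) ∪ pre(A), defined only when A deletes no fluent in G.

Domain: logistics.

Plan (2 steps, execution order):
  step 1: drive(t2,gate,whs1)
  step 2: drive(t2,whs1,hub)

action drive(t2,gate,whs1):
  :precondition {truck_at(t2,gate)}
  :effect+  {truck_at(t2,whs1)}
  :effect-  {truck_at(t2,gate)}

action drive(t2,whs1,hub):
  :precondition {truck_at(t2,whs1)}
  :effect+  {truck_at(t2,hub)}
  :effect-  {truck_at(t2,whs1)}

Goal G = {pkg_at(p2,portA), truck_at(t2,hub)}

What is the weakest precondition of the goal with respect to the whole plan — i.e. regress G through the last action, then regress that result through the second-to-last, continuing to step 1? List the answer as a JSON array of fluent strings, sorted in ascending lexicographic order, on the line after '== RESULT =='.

Work backward from the goal:
  through step 2 (drive(t2,whs1,hub)): drop {truck_at(t2,hub)}, keep {pkg_at(p2,portA)}, require {truck_at(t2,whs1)}
    → {pkg_at(p2,portA), truck_at(t2,whs1)}
  through step 1 (drive(t2,gate,whs1)): drop {truck_at(t2,whs1)}, keep {pkg_at(p2,portA)}, require {truck_at(t2,gate)}
    → {pkg_at(p2,portA), truck_at(t2,gate)}

== RESULT ==
["pkg_at(p2,portA)", "truck_at(t2,gate)"]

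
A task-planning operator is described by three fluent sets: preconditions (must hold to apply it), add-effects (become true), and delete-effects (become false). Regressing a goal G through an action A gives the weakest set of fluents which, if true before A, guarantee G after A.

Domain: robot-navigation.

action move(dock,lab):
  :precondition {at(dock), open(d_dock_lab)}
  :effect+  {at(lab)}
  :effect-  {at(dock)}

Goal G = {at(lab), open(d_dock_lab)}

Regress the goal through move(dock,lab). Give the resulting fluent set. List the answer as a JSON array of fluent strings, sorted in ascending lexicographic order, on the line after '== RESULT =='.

Compute (G \ add) ∪ pre:
  G ∩ del = {}  (empty — regression defined)
  G \ add = {at(lab), open(d_dock_lab)} \ {at(lab)} = {open(d_dock_lab)}
  ∪ pre   = {open(d_dock_lab)} ∪ {at(dock), open(d_dock_lab)}
          = {at(dock), open(d_dock_lab)}

== RESULT ==
["at(dock)", "open(d_dock_lab)"]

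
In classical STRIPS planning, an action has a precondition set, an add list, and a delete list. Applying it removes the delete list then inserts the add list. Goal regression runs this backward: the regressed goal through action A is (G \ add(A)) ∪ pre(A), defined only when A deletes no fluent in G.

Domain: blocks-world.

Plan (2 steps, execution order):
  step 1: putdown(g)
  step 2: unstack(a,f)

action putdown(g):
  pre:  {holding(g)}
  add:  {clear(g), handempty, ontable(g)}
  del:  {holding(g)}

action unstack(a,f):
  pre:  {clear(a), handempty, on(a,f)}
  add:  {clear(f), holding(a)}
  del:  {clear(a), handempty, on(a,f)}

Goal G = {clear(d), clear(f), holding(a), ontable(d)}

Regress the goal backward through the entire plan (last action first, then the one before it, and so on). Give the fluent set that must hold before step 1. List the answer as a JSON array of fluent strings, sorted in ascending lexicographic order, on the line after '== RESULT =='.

Regress step by step:
  through step 2 (unstack(a,f)): drop {clear(f), holding(a)}, keep {clear(d), ontable(d)}, require {clear(a), handempty, on(a,f)}
    → {clear(a), clear(d), handempty, on(a,f), ontable(d)}
  through step 1 (putdown(g)): drop {handempty}, keep {clear(a), clear(d), on(a,f), ontable(d)}, require {holding(g)}
    → {clear(a), clear(d), holding(g), on(a,f), ontable(d)}

== RESULT ==
["clear(a)", "clear(d)", "holding(g)", "on(a,f)", "ontable(d)"]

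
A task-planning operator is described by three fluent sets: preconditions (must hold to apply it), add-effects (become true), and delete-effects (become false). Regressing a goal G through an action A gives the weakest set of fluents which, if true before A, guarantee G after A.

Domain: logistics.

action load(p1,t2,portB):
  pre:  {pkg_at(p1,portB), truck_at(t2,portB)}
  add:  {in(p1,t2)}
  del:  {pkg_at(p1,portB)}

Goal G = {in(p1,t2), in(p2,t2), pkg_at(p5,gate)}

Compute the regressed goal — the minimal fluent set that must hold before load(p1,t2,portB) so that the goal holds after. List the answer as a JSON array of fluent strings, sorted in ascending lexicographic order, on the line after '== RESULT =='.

Compute (G \ add) ∪ pre:
  G ∩ del = {}  (empty — regression defined)
  G \ add = {in(p1,t2), in(p2,t2), pkg_at(p5,gate)} \ {in(p1,t2)} = {in(p2,t2), pkg_at(p5,gate)}
  ∪ pre   = {in(p2,t2), pkg_at(p5,gate)} ∪ {pkg_at(p1,portB), truck_at(t2,portB)}
          = {in(p2,t2), pkg_at(p1,portB), pkg_at(p5,gate), truck_at(t2,portB)}

== RESULT ==
["in(p2,t2)", "pkg_at(p1,portB)", "pkg_at(p5,gate)", "truck_at(t2,portB)"]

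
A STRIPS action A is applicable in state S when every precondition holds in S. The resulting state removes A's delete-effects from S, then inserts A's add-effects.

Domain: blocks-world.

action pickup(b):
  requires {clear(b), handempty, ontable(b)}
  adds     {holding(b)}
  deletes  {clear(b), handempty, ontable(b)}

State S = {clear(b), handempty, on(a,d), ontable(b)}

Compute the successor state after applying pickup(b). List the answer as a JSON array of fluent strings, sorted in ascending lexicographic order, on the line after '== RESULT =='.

Compute (S \ del) ∪ add:
  pre ⊆ S: {clear(b), handempty, ontable(b)} ⊆ S  — applicable
  S \ del = {on(a,d)}
  ∪ add   = {holding(b), on(a,d)}

== RESULT ==
["holding(b)", "on(a,d)"]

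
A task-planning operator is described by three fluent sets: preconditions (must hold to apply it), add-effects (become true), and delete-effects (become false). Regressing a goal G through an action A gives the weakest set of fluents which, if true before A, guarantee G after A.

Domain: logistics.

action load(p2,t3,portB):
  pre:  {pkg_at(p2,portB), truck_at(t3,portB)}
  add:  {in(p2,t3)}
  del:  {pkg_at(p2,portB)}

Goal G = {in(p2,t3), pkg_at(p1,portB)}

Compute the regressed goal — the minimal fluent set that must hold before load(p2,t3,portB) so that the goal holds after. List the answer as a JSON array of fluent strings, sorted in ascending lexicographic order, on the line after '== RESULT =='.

Regress:
  G ∩ del = {}  (empty — regression defined)
  G \ add = {in(p2,t3), pkg_at(p1,portB)} \ {in(p2,t3)} = {pkg_at(p1,portB)}
  ∪ pre   = {pkg_at(p1,portB)} ∪ {pkg_at(p2,portB), truck_at(t3,portB)}
          = {pkg_at(p1,portB), pkg_at(p2,portB), truck_at(t3,portB)}

== RESULT ==
["pkg_at(p1,portB)", "pkg_at(p2,portB)", "truck_at(t3,portB)"]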